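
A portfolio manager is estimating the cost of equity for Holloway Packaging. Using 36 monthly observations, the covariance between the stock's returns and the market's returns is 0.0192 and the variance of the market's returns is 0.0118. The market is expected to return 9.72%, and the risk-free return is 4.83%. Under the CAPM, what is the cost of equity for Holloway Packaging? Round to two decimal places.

12.79%

β = Cov(R_i, R_m) / Var(R_m) = 0.0192 / 0.0118 = 1.6271
MRP = 9.72% − 4.83% = 4.89%
E(R) = R_f + β × MRP = 4.83% + 1.6271 × 4.89% = 12.79%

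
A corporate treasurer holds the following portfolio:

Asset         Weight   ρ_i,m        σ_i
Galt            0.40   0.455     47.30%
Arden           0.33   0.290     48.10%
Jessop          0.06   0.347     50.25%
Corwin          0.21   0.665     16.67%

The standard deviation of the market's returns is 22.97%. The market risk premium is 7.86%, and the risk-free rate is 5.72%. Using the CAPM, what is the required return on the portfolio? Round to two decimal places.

β_Galt = 0.455 × 47.30% / 22.97% = 0.9369
β_Arden = 0.290 × 48.10% / 22.97% = 0.6073
β_Jessop = 0.347 × 50.25% / 22.97% = 0.7591
β_Corwin = 0.665 × 16.67% / 22.97% = 0.4826
β_P = Σ w_i β_i = 0.40×0.9369 + 0.33×0.6073 + 0.06×0.7591 + 0.21×0.4826 = 0.7221
E(R_P) = R_f + β_P × MRP = 5.72% + 0.7221 × 7.86% = 11.40%

11.40%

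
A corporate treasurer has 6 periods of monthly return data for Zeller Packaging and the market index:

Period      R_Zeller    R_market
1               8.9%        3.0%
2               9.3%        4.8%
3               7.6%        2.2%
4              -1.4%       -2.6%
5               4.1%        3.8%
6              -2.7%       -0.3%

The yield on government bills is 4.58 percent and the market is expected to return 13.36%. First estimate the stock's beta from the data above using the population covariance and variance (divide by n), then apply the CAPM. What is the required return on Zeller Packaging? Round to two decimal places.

18.59%

Mean R_i = (8.9 + 9.3 + 7.6 − 1.4 + 4.1 − 2.7) / 6 = 4.3000%
Mean R_m = (3.0 + 4.8 + 2.2 − 2.6 + 3.8 − 0.3) / 6 = 1.8167%
Σ(R_i − R̄_i)(R_m − R̄_m) = 61.2200  ⇒  Cov = 61.2200 / 6 = 10.2033
Σ(R_m − R̄_m)² = 38.3683  ⇒  Var(R_m) = 38.3683 / 6 = 6.3947
β = Cov / Var(R_m) = 10.2033 / 6.3947 = 1.5956
MRP = 13.36% − 4.58% = 8.78%
E(R) = R_f + β × MRP = 4.58% + 1.5956 × 8.78% = 18.59%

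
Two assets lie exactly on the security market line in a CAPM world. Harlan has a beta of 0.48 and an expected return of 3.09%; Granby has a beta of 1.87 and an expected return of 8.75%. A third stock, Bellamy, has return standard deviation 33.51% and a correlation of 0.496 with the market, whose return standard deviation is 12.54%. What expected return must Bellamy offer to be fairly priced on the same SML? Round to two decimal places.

MRP = (8.75% − 3.09%) / (1.87 − 0.48) = 4.0719%
R_f = 3.09% − 0.48 × 4.0719% = 1.1355%
β_Bellamy = ρ·σ_i/σ_m = 0.496 × 33.51 / 12.54 = 1.3254
E(R_Bellamy) = R_f + β × MRP = 1.1355% + 1.3254 × 4.0719% = 6.53%

6.53%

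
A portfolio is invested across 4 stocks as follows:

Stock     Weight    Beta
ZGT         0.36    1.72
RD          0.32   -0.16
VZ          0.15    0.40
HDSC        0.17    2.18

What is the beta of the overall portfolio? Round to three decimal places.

β_P = Σ w_i β_i = 0.36×1.72 + 0.32×-0.16 + 0.15×0.40 + 0.17×2.18 = 0.9986

0.999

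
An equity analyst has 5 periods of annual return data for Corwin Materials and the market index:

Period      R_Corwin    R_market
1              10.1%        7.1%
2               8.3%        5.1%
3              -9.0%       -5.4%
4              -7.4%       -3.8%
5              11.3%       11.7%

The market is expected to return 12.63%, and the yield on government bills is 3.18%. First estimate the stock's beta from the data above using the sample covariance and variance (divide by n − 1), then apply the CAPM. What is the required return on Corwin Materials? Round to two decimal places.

Mean R_i = (10.1 + 8.3 − 9.0 − 7.4 + 11.3) / 5 = 2.6600%
Mean R_m = (7.1 + 5.1 − 5.4 − 3.8 + 11.7) / 5 = 2.9400%
Σ(R_i − R̄_i)(R_m − R̄_m) = 283.8680  ⇒  Cov = 283.8680 / 4 = 70.9670
Σ(R_m − R̄_m)² = 213.6920  ⇒  Var(R_m) = 213.6920 / 4 = 53.4230
β = Cov / Var(R_m) = 70.9670 / 53.4230 = 1.3284
MRP = 12.63% − 3.18% = 9.45%
E(R) = R_f + β × MRP = 3.18% + 1.3284 × 9.45% = 15.73%

15.73%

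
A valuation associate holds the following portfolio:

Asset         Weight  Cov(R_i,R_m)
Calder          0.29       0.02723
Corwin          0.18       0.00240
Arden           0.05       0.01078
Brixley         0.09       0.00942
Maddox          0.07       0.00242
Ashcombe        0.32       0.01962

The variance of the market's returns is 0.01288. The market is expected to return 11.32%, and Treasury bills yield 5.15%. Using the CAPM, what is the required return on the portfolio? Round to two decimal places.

β_Calder = 0.02723 / 0.01288 = 2.1141
β_Corwin = 0.00240 / 0.01288 = 0.1863
β_Arden = 0.01078 / 0.01288 = 0.8370
β_Brixley = 0.00942 / 0.01288 = 0.7314
β_Maddox = 0.00242 / 0.01288 = 0.1879
β_Ashcombe = 0.01962 / 0.01288 = 1.5233
β_P = Σ w_i β_i = 0.29×2.1141 + 0.18×0.1863 + 0.05×0.8370 + 0.09×0.7314 + 0.07×0.1879 + 0.32×1.5233 = 1.2549
MRP = 11.32% − 5.15% = 6.17%
E(R_P) = R_f + β_P × MRP = 5.15% + 1.2549 × 6.17% = 12.89%

12.89%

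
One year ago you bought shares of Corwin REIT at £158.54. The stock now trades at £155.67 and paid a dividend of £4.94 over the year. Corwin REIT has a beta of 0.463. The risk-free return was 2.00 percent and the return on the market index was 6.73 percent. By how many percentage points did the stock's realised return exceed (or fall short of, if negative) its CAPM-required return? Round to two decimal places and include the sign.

-2.88%

Realised HPR = (P1 + D1 − P0) / P0 = (155.67 + 4.94 − 158.54) / 158.54 = 2.07 / 158.54 = 1.3057%
MRP = 6.73% − 2.00% = 4.73%
CAPM required = R_f + β·MRP = 2.00% + 0.463 × 4.73% = 4.18999%
α = realised − required = 1.3057% − 4.18999% = -2.88%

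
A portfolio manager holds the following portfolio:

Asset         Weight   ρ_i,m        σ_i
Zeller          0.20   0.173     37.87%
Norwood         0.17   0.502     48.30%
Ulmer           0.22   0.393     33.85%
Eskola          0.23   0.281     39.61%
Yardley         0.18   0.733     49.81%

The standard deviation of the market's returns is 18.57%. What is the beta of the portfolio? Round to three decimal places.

0.942

β_Zeller = 0.173 × 37.87% / 18.57% = 0.3528
β_Norwood = 0.502 × 48.30% / 18.57% = 1.3057
β_Ulmer = 0.393 × 33.85% / 18.57% = 0.7164
β_Eskola = 0.281 × 39.61% / 18.57% = 0.5994
β_Yardley = 0.733 × 49.81% / 18.57% = 1.9661
β_P = Σ w_i β_i = 0.20×0.3528 + 0.17×1.3057 + 0.22×0.7164 + 0.23×0.5994 + 0.18×1.9661 = 0.9419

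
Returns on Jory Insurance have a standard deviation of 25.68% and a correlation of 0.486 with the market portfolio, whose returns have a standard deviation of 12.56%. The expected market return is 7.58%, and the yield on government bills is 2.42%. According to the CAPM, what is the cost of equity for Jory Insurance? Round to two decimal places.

7.55%

β = ρ × σ_i / σ_m = 0.486 × 25.68% / 12.56% = 0.9937
MRP = 7.58% − 2.42% = 5.16%
E(R) = 2.42% + 0.9937 × 5.16% = 7.55%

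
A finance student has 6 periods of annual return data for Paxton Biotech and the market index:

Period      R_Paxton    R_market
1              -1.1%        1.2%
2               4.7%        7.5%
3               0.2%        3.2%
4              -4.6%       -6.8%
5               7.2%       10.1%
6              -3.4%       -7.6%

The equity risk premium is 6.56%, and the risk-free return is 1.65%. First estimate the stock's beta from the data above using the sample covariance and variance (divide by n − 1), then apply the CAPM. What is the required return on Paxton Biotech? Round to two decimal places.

Mean R_i = (-1.1 + 4.7 + 0.2 − 4.6 + 7.2 − 3.4) / 6 = 0.5000%
Mean R_m = (1.2 + 7.5 + 3.2 − 6.8 + 10.1 − 7.6) / 6 = 1.2667%
Σ(R_i − R̄_i)(R_m − R̄_m) = 160.6100  ⇒  Cov = 160.6100 / 5 = 32.1220
Σ(R_m − R̄_m)² = 264.3133  ⇒  Var(R_m) = 264.3133 / 5 = 52.8627
β = Cov / Var(R_m) = 32.1220 / 52.8627 = 0.6076
E(R) = R_f + β × MRP = 1.65% + 0.6076 × 6.56% = 5.64%

5.64%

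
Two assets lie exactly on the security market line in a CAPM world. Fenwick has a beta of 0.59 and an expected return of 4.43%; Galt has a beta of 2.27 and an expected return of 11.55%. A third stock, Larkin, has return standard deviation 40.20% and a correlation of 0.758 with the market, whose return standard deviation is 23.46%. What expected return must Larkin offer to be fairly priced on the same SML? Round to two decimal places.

MRP = (11.55% − 4.43%) / (2.27 − 0.59) = 4.2381%
R_f = 4.43% − 0.59 × 4.2381% = 1.9295%
β_Larkin = ρ·σ_i/σ_m = 0.758 × 40.20 / 23.46 = 1.2989
E(R_Larkin) = R_f + β × MRP = 1.9295% + 1.2989 × 4.2381% = 7.43%

7.43%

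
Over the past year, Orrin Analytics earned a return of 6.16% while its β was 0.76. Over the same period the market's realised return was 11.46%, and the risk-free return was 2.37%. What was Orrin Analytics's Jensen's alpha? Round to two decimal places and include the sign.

Market excess return = 11.46% − 2.37% = 9.09%
CAPM benchmark = R_f + β(R_m − R_f) = 2.37% + 0.76 × 9.09% = 9.2784%
α = actual − benchmark = 6.16% − 9.2784% = -3.12%

-3.12%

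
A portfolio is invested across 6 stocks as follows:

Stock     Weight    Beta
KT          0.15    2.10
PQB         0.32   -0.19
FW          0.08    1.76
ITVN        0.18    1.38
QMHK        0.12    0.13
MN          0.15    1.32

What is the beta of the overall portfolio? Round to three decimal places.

β_P = Σ w_i β_i = 0.15×2.10 + 0.32×-0.19 + 0.08×1.76 + 0.18×1.38 + 0.12×0.13 + 0.15×1.32 = 0.8570

0.857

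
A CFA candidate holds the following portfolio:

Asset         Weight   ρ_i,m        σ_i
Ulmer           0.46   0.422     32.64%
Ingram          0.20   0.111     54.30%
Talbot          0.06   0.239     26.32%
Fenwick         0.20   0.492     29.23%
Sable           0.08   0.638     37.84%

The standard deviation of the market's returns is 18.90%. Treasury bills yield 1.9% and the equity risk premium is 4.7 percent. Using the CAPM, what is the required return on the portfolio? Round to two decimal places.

5.06%

β_Ulmer = 0.422 × 32.64% / 18.90% = 0.7288
β_Ingram = 0.111 × 54.30% / 18.90% = 0.3189
β_Talbot = 0.239 × 26.32% / 18.90% = 0.3328
β_Fenwick = 0.492 × 29.23% / 18.90% = 0.7609
β_Sable = 0.638 × 37.84% / 18.90% = 1.2774
β_P = Σ w_i β_i = 0.46×0.7288 + 0.20×0.3189 + 0.06×0.3328 + 0.20×0.7609 + 0.08×1.2774 = 0.6734
E(R_P) = R_f + β_P × MRP = 1.9% + 0.6734 × 4.7% = 5.06%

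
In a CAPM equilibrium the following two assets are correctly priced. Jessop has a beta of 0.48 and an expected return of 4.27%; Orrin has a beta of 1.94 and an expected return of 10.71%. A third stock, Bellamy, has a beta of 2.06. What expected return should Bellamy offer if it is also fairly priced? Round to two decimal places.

MRP (SML slope) = (10.71% − 4.27%) / (1.94 − 0.48) = 6.44% / 1.46 = 4.4110%
R_f (intercept) = 4.27% − 0.48 × 4.4110% = 2.1527%
E(R_Bellamy) = R_f + β × MRP = 2.1527% + 2.06 × 4.4110% = 11.24%

11.24%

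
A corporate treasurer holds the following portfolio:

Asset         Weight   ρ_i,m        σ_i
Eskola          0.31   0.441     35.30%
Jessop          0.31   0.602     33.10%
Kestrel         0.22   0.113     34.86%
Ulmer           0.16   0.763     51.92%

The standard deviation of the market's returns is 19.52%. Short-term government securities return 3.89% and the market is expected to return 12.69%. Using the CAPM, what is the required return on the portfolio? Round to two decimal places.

β_Eskola = 0.441 × 35.30% / 19.52% = 0.7975
β_Jessop = 0.602 × 33.10% / 19.52% = 1.0208
β_Kestrel = 0.113 × 34.86% / 19.52% = 0.2018
β_Ulmer = 0.763 × 51.92% / 19.52% = 2.0295
β_P = Σ w_i β_i = 0.31×0.7975 + 0.31×1.0208 + 0.22×0.2018 + 0.16×2.0295 = 0.9328
MRP = 12.69% − 3.89% = 8.80%
E(R_P) = R_f + β_P × MRP = 3.89% + 0.9328 × 8.80% = 12.10%

12.10%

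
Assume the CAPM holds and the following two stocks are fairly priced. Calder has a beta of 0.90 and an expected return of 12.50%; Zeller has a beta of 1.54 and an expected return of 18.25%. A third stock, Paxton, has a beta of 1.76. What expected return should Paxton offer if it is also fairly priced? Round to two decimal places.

MRP (SML slope) = (18.25% − 12.50%) / (1.54 − 0.90) = 5.75% / 0.64 = 8.9844%
R_f (intercept) = 12.50% − 0.90 × 8.9844% = 4.4140%
E(R_Paxton) = R_f + β × MRP = 4.4140% + 1.76 × 8.9844% = 20.23%

20.23%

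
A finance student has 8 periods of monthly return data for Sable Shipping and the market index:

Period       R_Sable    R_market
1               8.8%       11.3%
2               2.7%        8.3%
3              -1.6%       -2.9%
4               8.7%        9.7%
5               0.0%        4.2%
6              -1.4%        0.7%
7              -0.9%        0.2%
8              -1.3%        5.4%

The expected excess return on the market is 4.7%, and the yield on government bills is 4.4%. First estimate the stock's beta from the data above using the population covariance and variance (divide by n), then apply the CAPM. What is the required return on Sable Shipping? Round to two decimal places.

Mean R_i = (8.8 + 2.7 − 1.6 + 8.7 + 0.0 − 1.4 − 0.9 − 1.3) / 8 = 1.8750%
Mean R_m = (11.3 + 8.3 − 2.9 + 9.7 + 4.2 + 0.7 + 0.2 + 5.4) / 8 = 4.6125%
Σ(R_i − R̄_i)(R_m − R̄_m) = 133.5125  ⇒  Cov = 133.5125 / 8 = 16.6891
Σ(R_m − R̄_m)² = 176.2088  ⇒  Var(R_m) = 176.2088 / 8 = 22.0261
β = Cov / Var(R_m) = 16.6891 / 22.0261 = 0.7577
E(R) = R_f + β × MRP = 4.4% + 0.7577 × 4.7% = 7.96%

7.96%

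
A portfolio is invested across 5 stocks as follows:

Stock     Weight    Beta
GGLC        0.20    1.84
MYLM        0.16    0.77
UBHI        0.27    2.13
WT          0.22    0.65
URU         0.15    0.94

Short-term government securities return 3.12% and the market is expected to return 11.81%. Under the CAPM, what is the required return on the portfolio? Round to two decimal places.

β_P = Σ w_i β_i = 0.20×1.84 + 0.16×0.77 + 0.27×2.13 + 0.22×0.65 + 0.15×0.94 = 1.3503
MRP = 11.81% − 3.12% = 8.69%
E(R_P) = R_f + β_P × MRP = 3.12% + 1.3503 × 8.69% = 14.85%

14.85%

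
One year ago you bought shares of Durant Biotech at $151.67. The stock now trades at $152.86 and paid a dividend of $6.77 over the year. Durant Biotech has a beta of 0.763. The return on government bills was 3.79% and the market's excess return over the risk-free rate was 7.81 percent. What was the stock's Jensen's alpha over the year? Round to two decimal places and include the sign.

-4.50%

Realised HPR = (P1 + D1 − P0) / P0 = (152.86 + 6.77 − 151.67) / 151.67 = 7.96 / 151.67 = 5.2482%
CAPM required = R_f + β·MRP = 3.79% + 0.763 × 7.81% = 9.74903%
α = realised − required = 5.2482% − 9.74903% = -4.50%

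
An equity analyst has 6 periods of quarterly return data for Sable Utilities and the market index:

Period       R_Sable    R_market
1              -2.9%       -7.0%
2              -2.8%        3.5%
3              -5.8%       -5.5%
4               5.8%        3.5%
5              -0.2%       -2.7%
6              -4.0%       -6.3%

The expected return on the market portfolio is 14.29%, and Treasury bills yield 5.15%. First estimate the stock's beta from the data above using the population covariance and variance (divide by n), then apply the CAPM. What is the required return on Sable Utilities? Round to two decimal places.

Mean R_i = (-2.9 − 2.8 − 5.8 + 5.8 − 0.2 − 4.0) / 6 = -1.6500%
Mean R_m = (-7.0 + 3.5 − 5.5 + 3.5 − 2.7 − 6.3) / 6 = -2.4167%
Σ(R_i − R̄_i)(R_m − R̄_m) = 64.5150  ⇒  Cov = 64.5150 / 6 = 10.7525
Σ(R_m − R̄_m)² = 115.6883  ⇒  Var(R_m) = 115.6883 / 6 = 19.2814
β = Cov / Var(R_m) = 10.7525 / 19.2814 = 0.5577
MRP = 14.29% − 5.15% = 9.14%
E(R) = R_f + β × MRP = 5.15% + 0.5577 × 9.14% = 10.25%

10.25%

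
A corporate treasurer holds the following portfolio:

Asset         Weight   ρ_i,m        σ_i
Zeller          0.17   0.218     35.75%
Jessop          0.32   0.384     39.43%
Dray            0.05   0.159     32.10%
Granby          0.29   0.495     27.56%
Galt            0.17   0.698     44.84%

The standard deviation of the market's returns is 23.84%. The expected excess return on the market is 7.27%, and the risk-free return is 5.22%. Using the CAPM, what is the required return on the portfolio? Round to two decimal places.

β_Zeller = 0.218 × 35.75% / 23.84% = 0.3269
β_Jessop = 0.384 × 39.43% / 23.84% = 0.6351
β_Dray = 0.159 × 32.10% / 23.84% = 0.2141
β_Granby = 0.495 × 27.56% / 23.84% = 0.5722
β_Galt = 0.698 × 44.84% / 23.84% = 1.3128
β_P = Σ w_i β_i = 0.17×0.3269 + 0.32×0.6351 + 0.05×0.2141 + 0.29×0.5722 + 0.17×1.3128 = 0.6586
E(R_P) = R_f + β_P × MRP = 5.22% + 0.6586 × 7.27% = 10.01%

10.01%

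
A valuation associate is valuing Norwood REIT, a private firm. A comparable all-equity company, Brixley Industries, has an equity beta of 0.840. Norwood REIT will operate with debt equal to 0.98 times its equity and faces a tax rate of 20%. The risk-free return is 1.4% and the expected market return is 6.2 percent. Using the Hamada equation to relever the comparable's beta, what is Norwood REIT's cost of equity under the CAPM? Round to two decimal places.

8.59%

β_L = β_U × [1 + (1 − t)(D/E)] = 0.840 × [1 + (1 − 0.20) × 0.98]
    = 0.840 × [1 + 0.80 × 0.98] = 0.840 × 1.7840 = 1.4986
MRP = 6.2% − 1.4% = 4.80%
E(R) = R_f + β_L × MRP = 1.4% + 1.4986 × 4.8% = 8.59%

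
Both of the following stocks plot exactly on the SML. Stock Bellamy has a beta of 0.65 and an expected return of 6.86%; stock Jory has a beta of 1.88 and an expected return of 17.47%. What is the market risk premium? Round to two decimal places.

8.63%

Both satisfy E(R) = R_f + β·MRP, so the slope of the SML is
MRP = (17.47% − 6.86%) / (1.88 − 0.65) = 10.61% / 1.23 = 8.6260%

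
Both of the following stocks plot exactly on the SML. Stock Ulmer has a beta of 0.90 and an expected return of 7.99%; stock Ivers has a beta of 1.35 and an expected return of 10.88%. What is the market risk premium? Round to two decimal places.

6.42%

Both satisfy E(R) = R_f + β·MRP, so the slope of the SML is
MRP = (10.88% − 7.99%) / (1.35 − 0.90) = 2.89% / 0.45 = 6.4222%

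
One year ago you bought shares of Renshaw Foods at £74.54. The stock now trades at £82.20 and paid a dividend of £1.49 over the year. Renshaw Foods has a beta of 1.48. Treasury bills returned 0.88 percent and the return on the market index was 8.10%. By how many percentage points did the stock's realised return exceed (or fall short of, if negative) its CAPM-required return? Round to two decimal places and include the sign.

+0.71%

Realised HPR = (P1 + D1 − P0) / P0 = (82.20 + 1.49 − 74.54) / 74.54 = 9.15 / 74.54 = 12.2753%
MRP = 8.10% − 0.88% = 7.22%
CAPM required = R_f + β·MRP = 0.88% + 1.48 × 7.22% = 11.5656%
α = realised − required = 12.2753% − 11.5656% = +0.71%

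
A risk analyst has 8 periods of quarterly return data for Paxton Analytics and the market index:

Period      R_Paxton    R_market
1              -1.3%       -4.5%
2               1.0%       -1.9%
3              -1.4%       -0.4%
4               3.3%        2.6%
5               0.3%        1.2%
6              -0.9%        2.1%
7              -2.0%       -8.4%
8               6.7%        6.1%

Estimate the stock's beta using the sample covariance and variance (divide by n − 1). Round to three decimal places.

0.500

Mean R_i = (-1.3 + 1.0 − 1.4 + 3.3 + 0.3 − 0.9 − 2.0 + 6.7) / 8 = 0.7125%
Mean R_m = (-4.5 − 1.9 − 0.4 + 2.6 + 1.2 + 2.1 − 8.4 + 6.1) / 8 = -0.4000%
Σ(R_i − R̄_i)(R_m − R̄_m) = 71.5100  ⇒  Cov = 71.5100 / 7 = 10.2157
Σ(R_m − R̄_m)² = 143.1200  ⇒  Var(R_m) = 143.1200 / 7 = 20.4457
β = Cov / Var(R_m) = 10.2157 / 20.4457 = 0.4997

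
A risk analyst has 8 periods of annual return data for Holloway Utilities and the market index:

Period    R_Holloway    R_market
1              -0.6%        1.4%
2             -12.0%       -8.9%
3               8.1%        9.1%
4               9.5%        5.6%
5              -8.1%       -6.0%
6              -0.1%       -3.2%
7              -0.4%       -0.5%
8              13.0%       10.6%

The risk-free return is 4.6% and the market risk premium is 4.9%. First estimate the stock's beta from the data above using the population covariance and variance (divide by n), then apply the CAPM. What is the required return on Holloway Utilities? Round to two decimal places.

Mean R_i = (-0.6 − 12.0 + 8.1 + 9.5 − 8.1 − 0.1 − 0.4 + 13.0) / 8 = 1.1750%
Mean R_m = (1.4 − 8.9 + 9.1 + 5.6 − 6.0 − 3.2 − 0.5 + 10.6) / 8 = 1.0125%
Σ(R_i − R̄_i)(R_m − R̄_m) = 410.2725  ⇒  Cov = 410.2725 / 8 = 51.2841
Σ(R_m − R̄_m)² = 345.9888  ⇒  Var(R_m) = 345.9888 / 8 = 43.2486
β = Cov / Var(R_m) = 51.2841 / 43.2486 = 1.1858
E(R) = R_f + β × MRP = 4.6% + 1.1858 × 4.9% = 10.41%

10.41%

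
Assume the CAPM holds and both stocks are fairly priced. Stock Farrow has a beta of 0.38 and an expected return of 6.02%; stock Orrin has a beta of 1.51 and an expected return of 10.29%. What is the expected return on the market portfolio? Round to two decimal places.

8.36%

Both satisfy E(R) = R_f + β·MRP, so the slope of the SML is
MRP = (10.29% − 6.02%) / (1.51 − 0.38) = 4.27% / 1.13 = 3.7788%
R_f = E(R_Farrow) − β_Farrow·MRP = 6.02% − 0.38 × 3.7788% = 4.5841%
E(R_m) = R_f + MRP = 4.5841% + 3.7788% = 8.36%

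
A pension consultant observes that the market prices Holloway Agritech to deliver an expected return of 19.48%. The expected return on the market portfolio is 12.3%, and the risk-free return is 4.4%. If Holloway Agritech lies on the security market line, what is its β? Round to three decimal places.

1.909

MRP = 12.3% − 4.4% = 7.90%
β = (E(R) − R_f) / MRP = (19.48% − 4.4%) / 7.9% = 15.08% / 7.9% = 1.909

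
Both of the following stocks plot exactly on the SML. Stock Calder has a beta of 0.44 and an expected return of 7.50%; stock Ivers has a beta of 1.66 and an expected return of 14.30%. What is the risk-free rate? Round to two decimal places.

Both satisfy E(R) = R_f + β·MRP, so the slope of the SML is
MRP = (14.30% − 7.50%) / (1.66 − 0.44) = 6.80% / 1.22 = 5.5738%
R_f = E(R_Calder) − β_Calder·MRP = 7.50% − 0.44 × 5.5738% = 5.0475%

5.05%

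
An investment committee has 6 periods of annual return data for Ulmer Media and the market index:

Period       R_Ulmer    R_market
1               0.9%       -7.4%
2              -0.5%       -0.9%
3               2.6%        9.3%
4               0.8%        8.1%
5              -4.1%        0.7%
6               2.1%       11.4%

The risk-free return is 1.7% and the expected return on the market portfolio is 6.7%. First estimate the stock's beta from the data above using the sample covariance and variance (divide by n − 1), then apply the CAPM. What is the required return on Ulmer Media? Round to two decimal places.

Mean R_i = (0.9 − 0.5 + 2.6 + 0.8 − 4.1 + 2.1) / 6 = 0.3000%
Mean R_m = (-7.4 − 0.9 + 9.3 + 8.1 + 0.7 + 11.4) / 6 = 3.5333%
Σ(R_i − R̄_i)(R_m − R̄_m) = 39.1600  ⇒  Cov = 39.1600 / 5 = 7.8320
Σ(R_m − R̄_m)² = 263.2133  ⇒  Var(R_m) = 263.2133 / 5 = 52.6427
β = Cov / Var(R_m) = 7.8320 / 52.6427 = 0.1488
MRP = 6.7% − 1.7% = 5.00%
E(R) = R_f + β × MRP = 1.7% + 0.1488 × 5.0% = 2.44%

2.44%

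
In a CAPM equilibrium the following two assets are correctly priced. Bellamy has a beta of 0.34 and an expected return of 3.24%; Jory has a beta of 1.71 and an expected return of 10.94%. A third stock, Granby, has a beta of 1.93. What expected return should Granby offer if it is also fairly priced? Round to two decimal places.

MRP (SML slope) = (10.94% − 3.24%) / (1.71 − 0.34) = 7.70% / 1.37 = 5.6204%
R_f (intercept) = 3.24% − 0.34 × 5.6204% = 1.3291%
E(R_Granby) = R_f + β × MRP = 1.3291% + 1.93 × 5.6204% = 12.18%

12.18%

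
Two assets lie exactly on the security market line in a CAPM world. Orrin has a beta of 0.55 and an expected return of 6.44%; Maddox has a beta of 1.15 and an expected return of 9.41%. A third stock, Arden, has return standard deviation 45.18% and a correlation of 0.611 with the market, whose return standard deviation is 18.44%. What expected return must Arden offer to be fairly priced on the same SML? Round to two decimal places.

11.13%

MRP = (9.41% − 6.44%) / (1.15 − 0.55) = 4.9500%
R_f = 6.44% − 0.55 × 4.9500% = 3.7175%
β_Arden = ρ·σ_i/σ_m = 0.611 × 45.18 / 18.44 = 1.4970
E(R_Arden) = R_f + β × MRP = 3.7175% + 1.4970 × 4.9500% = 11.13%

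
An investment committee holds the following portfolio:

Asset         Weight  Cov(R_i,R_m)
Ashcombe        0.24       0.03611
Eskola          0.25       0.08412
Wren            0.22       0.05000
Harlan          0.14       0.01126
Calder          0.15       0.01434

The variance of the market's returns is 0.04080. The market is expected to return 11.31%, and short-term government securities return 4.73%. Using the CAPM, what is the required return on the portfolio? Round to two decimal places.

β_Ashcombe = 0.03611 / 0.04080 = 0.8850
β_Eskola = 0.08412 / 0.04080 = 2.0618
β_Wren = 0.05000 / 0.04080 = 1.2255
β_Harlan = 0.01126 / 0.04080 = 0.2760
β_Calder = 0.01434 / 0.04080 = 0.3515
β_P = Σ w_i β_i = 0.24×0.8850 + 0.25×2.0618 + 0.22×1.2255 + 0.14×0.2760 + 0.15×0.3515 = 1.0888
MRP = 11.31% − 4.73% = 6.58%
E(R_P) = R_f + β_P × MRP = 4.73% + 1.0888 × 6.58% = 11.89%

11.89%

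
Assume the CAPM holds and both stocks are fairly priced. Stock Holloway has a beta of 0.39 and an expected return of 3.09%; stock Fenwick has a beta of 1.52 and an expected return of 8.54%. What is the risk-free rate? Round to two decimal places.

Both satisfy E(R) = R_f + β·MRP, so the slope of the SML is
MRP = (8.54% − 3.09%) / (1.52 − 0.39) = 5.45% / 1.13 = 4.8230%
R_f = E(R_Holloway) − β_Holloway·MRP = 3.09% − 0.39 × 4.8230% = 1.2090%

1.21%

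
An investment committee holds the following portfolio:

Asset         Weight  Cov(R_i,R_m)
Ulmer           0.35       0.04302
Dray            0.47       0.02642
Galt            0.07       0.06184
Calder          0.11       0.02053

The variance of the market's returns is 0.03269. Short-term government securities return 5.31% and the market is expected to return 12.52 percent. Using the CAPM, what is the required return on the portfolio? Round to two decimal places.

β_Ulmer = 0.04302 / 0.03269 = 1.3160
β_Dray = 0.02642 / 0.03269 = 0.8082
β_Galt = 0.06184 / 0.03269 = 1.8917
β_Calder = 0.02053 / 0.03269 = 0.6280
β_P = Σ w_i β_i = 0.35×1.3160 + 0.47×0.8082 + 0.07×1.8917 + 0.11×0.6280 = 1.0420
MRP = 12.52% − 5.31% = 7.21%
E(R_P) = R_f + β_P × MRP = 5.31% + 1.0420 × 7.21% = 12.82%

12.82%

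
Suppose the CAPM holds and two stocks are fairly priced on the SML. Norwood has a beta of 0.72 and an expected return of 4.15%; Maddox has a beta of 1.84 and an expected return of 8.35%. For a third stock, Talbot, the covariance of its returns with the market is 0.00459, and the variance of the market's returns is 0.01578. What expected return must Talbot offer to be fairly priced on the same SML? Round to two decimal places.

MRP = (8.35% − 4.15%) / (1.84 − 0.72) = 3.7500%
R_f = 4.15% − 0.72 × 3.7500% = 1.4500%
β_Talbot = Cov / Var(R_m) = 0.00459 / 0.01578 = 0.2909
E(R_Talbot) = R_f + β × MRP = 1.4500% + 0.2909 × 3.7500% = 2.54%

2.54%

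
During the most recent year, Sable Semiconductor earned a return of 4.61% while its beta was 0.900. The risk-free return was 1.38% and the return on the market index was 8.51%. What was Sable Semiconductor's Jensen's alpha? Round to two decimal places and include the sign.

Market excess return = 8.51% − 1.38% = 7.13%
CAPM benchmark = R_f + β(R_m − R_f) = 1.38% + 0.900 × 7.13% = 7.79700%
α = actual − benchmark = 4.61% − 7.79700% = -3.19%

-3.19%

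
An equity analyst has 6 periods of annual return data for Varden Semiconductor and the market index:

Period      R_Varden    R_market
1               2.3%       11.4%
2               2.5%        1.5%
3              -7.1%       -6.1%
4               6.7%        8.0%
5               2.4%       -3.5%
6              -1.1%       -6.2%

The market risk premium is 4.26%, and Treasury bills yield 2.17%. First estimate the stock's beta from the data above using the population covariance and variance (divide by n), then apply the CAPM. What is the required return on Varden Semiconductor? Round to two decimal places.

4.00%

Mean R_i = (2.3 + 2.5 − 7.1 + 6.7 + 2.4 − 1.1) / 6 = 0.9500%
Mean R_m = (11.4 + 1.5 − 6.1 + 8.0 − 3.5 − 6.2) / 6 = 0.8500%
Σ(R_i − R̄_i)(R_m − R̄_m) = 120.4550  ⇒  Cov = 120.4550 / 6 = 20.0758
Σ(R_m − R̄_m)² = 279.7750  ⇒  Var(R_m) = 279.7750 / 6 = 46.6292
β = Cov / Var(R_m) = 20.0758 / 46.6292 = 0.4305
E(R) = R_f + β × MRP = 2.17% + 0.4305 × 4.26% = 4.00%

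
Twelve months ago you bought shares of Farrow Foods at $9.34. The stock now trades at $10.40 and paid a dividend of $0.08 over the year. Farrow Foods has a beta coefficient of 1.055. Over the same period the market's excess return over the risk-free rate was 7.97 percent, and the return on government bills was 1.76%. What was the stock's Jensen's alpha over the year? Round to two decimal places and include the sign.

+2.04%

Realised HPR = (P1 + D1 − P0) / P0 = (10.40 + 0.08 − 9.34) / 9.34 = 1.14 / 9.34 = 12.2056%
CAPM required = R_f + β·MRP = 1.76% + 1.055 × 7.97% = 10.16835%
α = realised − required = 12.2056% − 10.16835% = +2.04%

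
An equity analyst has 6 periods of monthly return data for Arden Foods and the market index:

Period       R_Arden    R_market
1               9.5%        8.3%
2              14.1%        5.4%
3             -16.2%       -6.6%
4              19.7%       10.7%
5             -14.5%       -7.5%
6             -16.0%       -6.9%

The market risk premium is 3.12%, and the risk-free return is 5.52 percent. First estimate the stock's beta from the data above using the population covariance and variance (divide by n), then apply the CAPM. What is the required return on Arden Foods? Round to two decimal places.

Mean R_i = (9.5 + 14.1 − 16.2 + 19.7 − 14.5 − 16.0) / 6 = -0.5667%
Mean R_m = (8.3 + 5.4 − 6.6 + 10.7 − 7.5 − 6.9) / 6 = 0.5667%
Σ(R_i − R̄_i)(R_m − R̄_m) = 693.7767  ⇒  Cov = 693.7767 / 6 = 115.6295
Σ(R_m − R̄_m)² = 358.0333  ⇒  Var(R_m) = 358.0333 / 6 = 59.6722
β = Cov / Var(R_m) = 115.6295 / 59.6722 = 1.9377
E(R) = R_f + β × MRP = 5.52% + 1.9377 × 3.12% = 11.57%

11.57%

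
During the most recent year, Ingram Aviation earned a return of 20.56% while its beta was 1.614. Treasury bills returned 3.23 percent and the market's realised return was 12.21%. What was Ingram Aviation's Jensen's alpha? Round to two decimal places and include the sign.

+2.84%

Market excess return = 12.21% − 3.23% = 8.98%
CAPM benchmark = R_f + β(R_m − R_f) = 3.23% + 1.614 × 8.98% = 17.72372%
α = actual − benchmark = 20.56% − 17.72372% = +2.84%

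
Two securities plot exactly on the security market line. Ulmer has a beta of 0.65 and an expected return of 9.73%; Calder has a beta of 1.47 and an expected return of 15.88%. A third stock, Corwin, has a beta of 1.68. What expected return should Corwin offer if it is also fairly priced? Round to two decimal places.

MRP (SML slope) = (15.88% − 9.73%) / (1.47 − 0.65) = 6.15% / 0.82 = 7.5000%
R_f (intercept) = 9.73% − 0.65 × 7.5000% = 4.8550%
E(R_Corwin) = R_f + β × MRP = 4.8550% + 1.68 × 7.5000% = 17.46%

17.46%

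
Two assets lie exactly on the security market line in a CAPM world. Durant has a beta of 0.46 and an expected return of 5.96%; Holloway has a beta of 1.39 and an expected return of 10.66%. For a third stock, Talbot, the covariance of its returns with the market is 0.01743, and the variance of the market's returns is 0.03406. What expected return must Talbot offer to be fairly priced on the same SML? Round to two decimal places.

MRP = (10.66% − 5.96%) / (1.39 − 0.46) = 5.0538%
R_f = 5.96% − 0.46 × 5.0538% = 3.6353%
β_Talbot = Cov / Var(R_m) = 0.01743 / 0.03406 = 0.5117
E(R_Talbot) = R_f + β × MRP = 3.6353% + 0.5117 × 5.0538% = 6.22%

6.22%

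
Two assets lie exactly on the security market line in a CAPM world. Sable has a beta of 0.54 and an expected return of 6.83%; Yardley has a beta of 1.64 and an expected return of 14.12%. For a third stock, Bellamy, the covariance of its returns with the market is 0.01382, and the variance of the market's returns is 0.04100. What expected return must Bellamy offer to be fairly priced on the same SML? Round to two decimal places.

5.49%

MRP = (14.12% − 6.83%) / (1.64 − 0.54) = 6.6273%
R_f = 6.83% − 0.54 × 6.6273% = 3.2513%
β_Bellamy = Cov / Var(R_m) = 0.01382 / 0.04100 = 0.3371
E(R_Bellamy) = R_f + β × MRP = 3.2513% + 0.3371 × 6.6273% = 5.49%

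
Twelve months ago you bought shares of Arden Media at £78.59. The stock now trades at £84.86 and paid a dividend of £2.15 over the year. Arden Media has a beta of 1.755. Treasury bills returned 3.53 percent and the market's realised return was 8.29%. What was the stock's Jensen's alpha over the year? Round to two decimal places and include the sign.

-1.17%

Realised HPR = (P1 + D1 − P0) / P0 = (84.86 + 2.15 − 78.59) / 78.59 = 8.42 / 78.59 = 10.7138%
MRP = 8.29% − 3.53% = 4.76%
CAPM required = R_f + β·MRP = 3.53% + 1.755 × 4.76% = 11.88380%
α = realised − required = 10.7138% − 11.88380% = -1.17%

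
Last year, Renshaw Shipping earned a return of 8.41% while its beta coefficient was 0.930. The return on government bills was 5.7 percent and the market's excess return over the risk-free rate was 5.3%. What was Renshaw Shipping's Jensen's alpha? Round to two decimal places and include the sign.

-2.22%

CAPM benchmark = R_f + β(R_m − R_f) = 5.7% + 0.930 × 5.3% = 10.6290%
α = actual − benchmark = 8.41% − 10.6290% = -2.22%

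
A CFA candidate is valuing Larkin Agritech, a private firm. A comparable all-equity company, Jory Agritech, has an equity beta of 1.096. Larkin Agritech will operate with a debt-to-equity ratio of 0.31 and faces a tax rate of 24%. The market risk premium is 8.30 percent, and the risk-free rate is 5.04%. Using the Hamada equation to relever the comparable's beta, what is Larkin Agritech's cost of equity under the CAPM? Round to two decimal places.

β_L = β_U × [1 + (1 − t)(D/E)] = 1.096 × [1 + (1 − 0.24) × 0.31]
    = 1.096 × [1 + 0.76 × 0.31] = 1.096 × 1.2356 = 1.3542
E(R) = R_f + β_L × MRP = 5.04% + 1.3542 × 8.30% = 16.28%

16.28%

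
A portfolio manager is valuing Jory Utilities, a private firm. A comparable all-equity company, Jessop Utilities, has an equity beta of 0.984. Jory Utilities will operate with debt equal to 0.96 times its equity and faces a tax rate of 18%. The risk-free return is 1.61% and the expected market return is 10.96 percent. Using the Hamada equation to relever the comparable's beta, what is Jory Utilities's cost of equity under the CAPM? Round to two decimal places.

18.05%

β_L = β_U × [1 + (1 − t)(D/E)] = 0.984 × [1 + (1 − 0.18) × 0.96]
    = 0.984 × [1 + 0.82 × 0.96] = 0.984 × 1.7872 = 1.7586
MRP = 10.96% − 1.61% = 9.35%
E(R) = R_f + β_L × MRP = 1.61% + 1.7586 × 9.35% = 18.05%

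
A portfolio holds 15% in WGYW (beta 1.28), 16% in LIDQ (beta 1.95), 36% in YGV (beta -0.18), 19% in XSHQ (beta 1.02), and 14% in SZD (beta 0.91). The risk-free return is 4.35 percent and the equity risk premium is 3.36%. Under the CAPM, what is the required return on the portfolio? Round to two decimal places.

β_P = Σ w_i β_i = 0.15×1.28 + 0.16×1.95 + 0.36×-0.18 + 0.19×1.02 + 0.14×0.91 = 0.7604
E(R_P) = R_f + β_P × MRP = 4.35% + 0.7604 × 3.36% = 6.90%

6.90%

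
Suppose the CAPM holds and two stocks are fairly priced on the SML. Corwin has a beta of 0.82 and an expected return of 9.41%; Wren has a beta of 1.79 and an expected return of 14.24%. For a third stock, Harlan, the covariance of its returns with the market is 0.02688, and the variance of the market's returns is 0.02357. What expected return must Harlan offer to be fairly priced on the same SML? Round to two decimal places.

11.01%

MRP = (14.24% − 9.41%) / (1.79 − 0.82) = 4.9794%
R_f = 9.41% − 0.82 × 4.9794% = 5.3269%
β_Harlan = Cov / Var(R_m) = 0.02688 / 0.02357 = 1.1404
E(R_Harlan) = R_f + β × MRP = 5.3269% + 1.1404 × 4.9794% = 11.01%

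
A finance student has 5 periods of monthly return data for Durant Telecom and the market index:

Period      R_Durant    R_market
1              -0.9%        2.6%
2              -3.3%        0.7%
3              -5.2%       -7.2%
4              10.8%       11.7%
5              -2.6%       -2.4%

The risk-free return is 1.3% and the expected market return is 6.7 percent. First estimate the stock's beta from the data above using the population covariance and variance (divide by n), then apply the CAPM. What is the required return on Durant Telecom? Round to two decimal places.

Mean R_i = (-0.9 − 3.3 − 5.2 + 10.8 − 2.6) / 5 = -0.2400%
Mean R_m = (2.6 + 0.7 − 7.2 + 11.7 − 2.4) / 5 = 1.0800%
Σ(R_i − R̄_i)(R_m − R̄_m) = 166.6860  ⇒  Cov = 166.6860 / 5 = 33.3372
Σ(R_m − R̄_m)² = 195.9080  ⇒  Var(R_m) = 195.9080 / 5 = 39.1816
β = Cov / Var(R_m) = 33.3372 / 39.1816 = 0.8508
MRP = 6.7% − 1.3% = 5.40%
E(R) = R_f + β × MRP = 1.3% + 0.8508 × 5.4% = 5.89%

5.89%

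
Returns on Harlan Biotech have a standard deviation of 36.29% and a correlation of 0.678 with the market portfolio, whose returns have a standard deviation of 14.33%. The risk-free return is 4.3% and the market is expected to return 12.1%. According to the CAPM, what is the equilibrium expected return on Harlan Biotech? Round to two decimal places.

17.69%

β = ρ × σ_i / σ_m = 0.678 × 36.29% / 14.33% = 1.7170
MRP = 12.1% − 4.3% = 7.80%
E(R) = 4.3% + 1.7170 × 7.8% = 17.69%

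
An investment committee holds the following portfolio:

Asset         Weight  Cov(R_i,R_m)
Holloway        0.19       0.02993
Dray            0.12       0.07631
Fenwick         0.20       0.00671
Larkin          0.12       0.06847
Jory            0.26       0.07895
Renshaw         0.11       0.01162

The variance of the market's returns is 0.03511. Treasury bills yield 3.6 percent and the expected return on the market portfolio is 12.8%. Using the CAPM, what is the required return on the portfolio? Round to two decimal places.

β_Holloway = 0.02993 / 0.03511 = 0.8525
β_Dray = 0.07631 / 0.03511 = 2.1735
β_Fenwick = 0.00671 / 0.03511 = 0.1911
β_Larkin = 0.06847 / 0.03511 = 1.9502
β_Jory = 0.07895 / 0.03511 = 2.2486
β_Renshaw = 0.01162 / 0.03511 = 0.3310
β_P = Σ w_i β_i = 0.19×0.8525 + 0.12×2.1735 + 0.20×0.1911 + 0.12×1.9502 + 0.26×2.2486 + 0.11×0.3310 = 1.3161
MRP = 12.8% − 3.6% = 9.20%
E(R_P) = R_f + β_P × MRP = 3.6% + 1.3161 × 9.2% = 15.71%

15.71%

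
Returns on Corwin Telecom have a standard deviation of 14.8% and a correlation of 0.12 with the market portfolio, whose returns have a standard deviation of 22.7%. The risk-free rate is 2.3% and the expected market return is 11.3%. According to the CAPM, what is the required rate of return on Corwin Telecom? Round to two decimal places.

β = ρ × σ_i / σ_m = 0.12 × 14.8% / 22.7% = 0.0782
MRP = 11.3% − 2.3% = 9.00%
E(R) = 2.3% + 0.0782 × 9.0% = 3.00%

3.00%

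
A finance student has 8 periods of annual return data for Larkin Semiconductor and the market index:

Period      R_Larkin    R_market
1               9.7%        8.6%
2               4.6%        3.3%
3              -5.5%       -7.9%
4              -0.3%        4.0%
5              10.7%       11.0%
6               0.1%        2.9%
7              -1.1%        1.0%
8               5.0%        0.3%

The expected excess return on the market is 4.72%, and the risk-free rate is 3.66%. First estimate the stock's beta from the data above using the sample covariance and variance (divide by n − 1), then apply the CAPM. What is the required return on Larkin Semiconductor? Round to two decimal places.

Mean R_i = (9.7 + 4.6 − 5.5 − 0.3 + 10.7 + 0.1 − 1.1 + 5.0) / 8 = 2.9000%
Mean R_m = (8.6 + 3.3 − 7.9 + 4.0 + 11.0 + 2.9 + 1.0 + 0.3) / 8 = 2.9000%
Σ(R_i − R̄_i)(R_m − R̄_m) = 191.9600  ⇒  Cov = 191.9600 / 7 = 27.4229
Σ(R_m − R̄_m)² = 226.4800  ⇒  Var(R_m) = 226.4800 / 7 = 32.3543
β = Cov / Var(R_m) = 27.4229 / 32.3543 = 0.8476
E(R) = R_f + β × MRP = 3.66% + 0.8476 × 4.72% = 7.66%

7.66%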